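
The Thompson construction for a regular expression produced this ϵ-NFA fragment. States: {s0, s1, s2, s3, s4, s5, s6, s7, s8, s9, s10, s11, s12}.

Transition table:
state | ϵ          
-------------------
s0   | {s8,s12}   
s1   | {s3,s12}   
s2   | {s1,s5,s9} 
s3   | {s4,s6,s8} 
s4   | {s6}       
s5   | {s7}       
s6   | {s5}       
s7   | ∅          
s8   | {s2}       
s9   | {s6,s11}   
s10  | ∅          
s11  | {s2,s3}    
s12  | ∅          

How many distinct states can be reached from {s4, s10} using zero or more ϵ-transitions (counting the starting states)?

5

Start with {s4, s10}.
From s4 via ϵ: add s6.
From s6 via ϵ: add s5.
From s5 via ϵ: add s7.
ϵ-closure = {s4, s5, s6, s7, s10}, which has 5 states.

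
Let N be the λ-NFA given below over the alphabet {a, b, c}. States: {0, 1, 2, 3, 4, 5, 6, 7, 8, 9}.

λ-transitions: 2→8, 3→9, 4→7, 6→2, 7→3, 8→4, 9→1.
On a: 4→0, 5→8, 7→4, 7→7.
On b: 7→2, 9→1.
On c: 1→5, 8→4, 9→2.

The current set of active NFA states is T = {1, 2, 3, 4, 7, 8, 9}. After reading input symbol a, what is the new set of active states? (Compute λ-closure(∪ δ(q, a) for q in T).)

{0, 1, 3, 4, 7, 9}

4 on a → {0}.
7 on a → {4, 7}.
No a-transition from 1, 2, 3, 8, 9.
Union after reading a: {0, 4, 7}.
Now take the λ-closure:
From 7 via λ: add 3.
From 3 via λ: add 9.
From 9 via λ: add 1.
No new states can be added; the closed set is {0, 1, 3, 4, 7, 9}.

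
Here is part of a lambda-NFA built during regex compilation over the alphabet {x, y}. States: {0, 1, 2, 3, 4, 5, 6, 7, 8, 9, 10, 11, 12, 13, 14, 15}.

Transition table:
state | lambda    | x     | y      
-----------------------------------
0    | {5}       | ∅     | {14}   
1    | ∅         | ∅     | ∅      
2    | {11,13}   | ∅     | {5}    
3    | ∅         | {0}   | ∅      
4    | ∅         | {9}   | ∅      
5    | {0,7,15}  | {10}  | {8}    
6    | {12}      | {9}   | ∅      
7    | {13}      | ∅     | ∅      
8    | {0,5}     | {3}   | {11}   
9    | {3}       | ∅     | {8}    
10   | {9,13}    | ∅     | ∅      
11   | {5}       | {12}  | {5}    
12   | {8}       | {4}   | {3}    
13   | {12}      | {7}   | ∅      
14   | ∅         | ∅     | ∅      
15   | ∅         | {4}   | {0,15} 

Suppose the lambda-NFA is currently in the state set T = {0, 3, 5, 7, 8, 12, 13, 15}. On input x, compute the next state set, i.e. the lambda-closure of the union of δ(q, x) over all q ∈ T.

3 on x → {0}.
5 on x → {10}.
8 on x → {3}.
12 on x → {4}.
13 on x → {7}.
15 on x → {4}.
No x-transition from 0, 7.
Union after reading x: {0, 3, 4, 7, 10}.
Now take the lambda-closure:
From 0 via lambda: add 5.
From 7 via lambda: add 13.
From 10 via lambda: add 9.
From 5 via lambda: add 15.
From 13 via lambda: add 12.
From 12 via lambda: add 8.
No new states can be added; the closed set is {0, 3, 4, 5, 7, 8, 9, 10, 12, 13, 15}.

{0, 3, 4, 5, 7, 8, 9, 10, 12, 13, 15}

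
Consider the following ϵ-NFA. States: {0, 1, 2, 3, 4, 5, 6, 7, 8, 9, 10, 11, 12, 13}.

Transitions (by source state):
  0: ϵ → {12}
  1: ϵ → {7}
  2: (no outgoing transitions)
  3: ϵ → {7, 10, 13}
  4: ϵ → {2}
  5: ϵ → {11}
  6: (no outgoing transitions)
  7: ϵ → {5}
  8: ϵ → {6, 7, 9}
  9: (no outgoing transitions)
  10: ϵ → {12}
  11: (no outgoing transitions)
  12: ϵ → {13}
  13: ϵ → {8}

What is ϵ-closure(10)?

Start with {10}.
From 10 via ϵ: add 12.
From 12 via ϵ: add 13.
From 13 via ϵ: add 8.
From 8 via ϵ: add 6, 7, 9.
From 7 via ϵ: add 5.
From 5 via ϵ: add 11.
No new states can be added; the closed set is {5, 6, 7, 8, 9, 10, 11, 12, 13}.

{5, 6, 7, 8, 9, 10, 11, 12, 13}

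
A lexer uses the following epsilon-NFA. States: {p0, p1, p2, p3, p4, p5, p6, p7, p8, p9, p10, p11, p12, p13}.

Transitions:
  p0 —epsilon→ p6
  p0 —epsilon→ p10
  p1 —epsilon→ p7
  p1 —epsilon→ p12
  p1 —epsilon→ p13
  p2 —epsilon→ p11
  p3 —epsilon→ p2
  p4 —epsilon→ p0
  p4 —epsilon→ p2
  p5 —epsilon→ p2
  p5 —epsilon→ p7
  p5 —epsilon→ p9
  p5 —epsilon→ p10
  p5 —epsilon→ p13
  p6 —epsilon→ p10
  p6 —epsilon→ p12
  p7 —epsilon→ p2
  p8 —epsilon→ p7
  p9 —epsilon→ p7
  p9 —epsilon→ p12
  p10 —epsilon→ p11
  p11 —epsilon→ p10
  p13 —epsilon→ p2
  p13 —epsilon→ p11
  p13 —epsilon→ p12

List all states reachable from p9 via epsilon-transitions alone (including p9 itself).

Start with {p9}.
From p9 via epsilon: add p7, p12.
From p7 via epsilon: add p2.
From p2 via epsilon: add p11.
From p11 via epsilon: add p10.
No new states can be added; the closed set is {p2, p7, p9, p10, p11, p12}.

{p2, p7, p9, p10, p11, p12}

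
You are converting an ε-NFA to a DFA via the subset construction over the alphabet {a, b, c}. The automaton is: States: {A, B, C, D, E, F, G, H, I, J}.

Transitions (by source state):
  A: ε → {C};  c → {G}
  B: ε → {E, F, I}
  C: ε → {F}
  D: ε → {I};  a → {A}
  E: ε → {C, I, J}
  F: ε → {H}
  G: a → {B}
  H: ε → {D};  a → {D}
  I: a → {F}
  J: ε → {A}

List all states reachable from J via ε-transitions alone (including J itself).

Start with {J}.
From J via ε: add A.
From A via ε: add C.
From C via ε: add F.
From F via ε: add H.
From H via ε: add D.
From D via ε: add I.
No new states can be added; the closed set is {A, C, D, F, H, I, J}.

{A, C, D, F, H, I, J}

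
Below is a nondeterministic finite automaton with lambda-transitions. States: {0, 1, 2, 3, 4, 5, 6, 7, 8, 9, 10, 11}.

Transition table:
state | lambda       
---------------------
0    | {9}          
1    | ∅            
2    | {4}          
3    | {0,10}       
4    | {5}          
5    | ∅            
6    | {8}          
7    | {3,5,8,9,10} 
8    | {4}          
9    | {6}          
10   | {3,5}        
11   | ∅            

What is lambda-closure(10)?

{0, 3, 4, 5, 6, 8, 9, 10}

Start with {10}.
From 10 via lambda: add 3, 5.
From 3 via lambda: add 0.
From 0 via lambda: add 9.
From 9 via lambda: add 6.
From 6 via lambda: add 8.
From 8 via lambda: add 4.
No new states can be added; the closed set is {0, 3, 4, 5, 6, 8, 9, 10}.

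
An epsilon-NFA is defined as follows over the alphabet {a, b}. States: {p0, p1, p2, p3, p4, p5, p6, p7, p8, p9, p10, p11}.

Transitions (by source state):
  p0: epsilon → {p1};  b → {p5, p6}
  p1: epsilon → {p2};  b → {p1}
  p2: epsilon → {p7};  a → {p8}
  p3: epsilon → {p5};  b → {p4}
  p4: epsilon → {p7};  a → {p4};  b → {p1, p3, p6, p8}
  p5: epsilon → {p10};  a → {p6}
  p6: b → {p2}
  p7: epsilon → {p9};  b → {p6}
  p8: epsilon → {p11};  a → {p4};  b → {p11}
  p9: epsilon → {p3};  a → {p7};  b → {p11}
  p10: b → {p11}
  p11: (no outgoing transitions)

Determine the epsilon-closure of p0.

{p0, p1, p2, p3, p5, p7, p9, p10}

Start with {p0}.
From p0 via epsilon: add p1.
From p1 via epsilon: add p2.
From p2 via epsilon: add p7.
From p7 via epsilon: add p9.
From p9 via epsilon: add p3.
From p3 via epsilon: add p5.
From p5 via epsilon: add p10.
No new states can be added; the closed set is {p0, p1, p2, p3, p5, p7, p9, p10}.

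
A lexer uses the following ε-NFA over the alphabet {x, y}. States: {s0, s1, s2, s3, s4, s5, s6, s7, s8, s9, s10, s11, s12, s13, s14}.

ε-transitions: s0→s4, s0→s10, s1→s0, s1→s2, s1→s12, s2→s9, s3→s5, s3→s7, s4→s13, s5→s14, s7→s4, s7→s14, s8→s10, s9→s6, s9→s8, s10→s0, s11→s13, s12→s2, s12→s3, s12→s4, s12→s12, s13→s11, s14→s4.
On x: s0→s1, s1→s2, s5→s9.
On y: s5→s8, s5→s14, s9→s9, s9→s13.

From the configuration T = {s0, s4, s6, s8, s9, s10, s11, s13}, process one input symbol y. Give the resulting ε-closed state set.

s9 on y → {s9, s13}.
No y-transition from s0, s4, s6, s8, s10, s11, s13.
Union after reading y: {s9, s13}.
Now take the ε-closure:
From s9 via ε: add s6, s8.
From s13 via ε: add s11.
From s8 via ε: add s10.
From s10 via ε: add s0.
From s0 via ε: add s4.
No new states can be added; the closed set is {s0, s4, s6, s8, s9, s10, s11, s13}.

{s0, s4, s6, s8, s9, s10, s11, s13}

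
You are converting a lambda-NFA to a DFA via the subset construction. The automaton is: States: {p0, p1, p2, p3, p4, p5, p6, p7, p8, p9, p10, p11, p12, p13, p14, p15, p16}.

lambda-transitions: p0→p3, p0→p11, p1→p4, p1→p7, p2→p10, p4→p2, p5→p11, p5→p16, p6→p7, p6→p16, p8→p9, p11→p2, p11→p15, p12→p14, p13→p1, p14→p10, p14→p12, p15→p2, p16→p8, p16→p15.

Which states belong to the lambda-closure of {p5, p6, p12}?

{p2, p5, p6, p7, p8, p9, p10, p11, p12, p14, p15, p16}

Start with {p5, p6, p12}.
From p5 via lambda: add p11, p16.
From p6 via lambda: add p7.
From p12 via lambda: add p14.
From p11 via lambda: add p2, p15.
From p14 via lambda: add p10.
From p16 via lambda: add p8.
From p8 via lambda: add p9.
No new states can be added; the closed set is {p2, p5, p6, p7, p8, p9, p10, p11, p12, p14, p15, p16}.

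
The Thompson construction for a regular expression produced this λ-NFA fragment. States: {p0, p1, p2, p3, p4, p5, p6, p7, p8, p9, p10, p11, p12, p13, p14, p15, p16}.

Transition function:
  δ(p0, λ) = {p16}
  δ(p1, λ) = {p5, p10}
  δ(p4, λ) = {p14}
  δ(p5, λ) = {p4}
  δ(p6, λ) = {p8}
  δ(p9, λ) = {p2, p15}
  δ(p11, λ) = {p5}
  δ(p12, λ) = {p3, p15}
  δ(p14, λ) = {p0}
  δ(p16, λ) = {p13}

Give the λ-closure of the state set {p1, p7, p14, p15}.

{p0, p1, p4, p5, p7, p10, p13, p14, p15, p16}

Start with {p1, p7, p14, p15}.
From p1 via λ: add p5, p10.
From p14 via λ: add p0.
From p0 via λ: add p16.
From p5 via λ: add p4.
From p16 via λ: add p13.
No new states can be added; the closed set is {p0, p1, p4, p5, p7, p10, p13, p14, p15, p16}.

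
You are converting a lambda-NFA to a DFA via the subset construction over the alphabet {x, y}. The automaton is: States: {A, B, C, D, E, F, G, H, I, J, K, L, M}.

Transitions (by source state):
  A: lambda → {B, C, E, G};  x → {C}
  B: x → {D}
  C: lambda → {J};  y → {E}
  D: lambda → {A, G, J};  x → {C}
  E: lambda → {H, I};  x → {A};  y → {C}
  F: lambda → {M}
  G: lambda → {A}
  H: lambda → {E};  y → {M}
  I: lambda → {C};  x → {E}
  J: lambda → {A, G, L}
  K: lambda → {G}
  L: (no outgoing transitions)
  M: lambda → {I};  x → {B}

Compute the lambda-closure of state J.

{A, B, C, E, G, H, I, J, L}

Start with {J}.
From J via lambda: add A, G, L.
From A via lambda: add B, C, E.
From E via lambda: add H, I.
No new states can be added; the closed set is {A, B, C, E, G, H, I, J, L}.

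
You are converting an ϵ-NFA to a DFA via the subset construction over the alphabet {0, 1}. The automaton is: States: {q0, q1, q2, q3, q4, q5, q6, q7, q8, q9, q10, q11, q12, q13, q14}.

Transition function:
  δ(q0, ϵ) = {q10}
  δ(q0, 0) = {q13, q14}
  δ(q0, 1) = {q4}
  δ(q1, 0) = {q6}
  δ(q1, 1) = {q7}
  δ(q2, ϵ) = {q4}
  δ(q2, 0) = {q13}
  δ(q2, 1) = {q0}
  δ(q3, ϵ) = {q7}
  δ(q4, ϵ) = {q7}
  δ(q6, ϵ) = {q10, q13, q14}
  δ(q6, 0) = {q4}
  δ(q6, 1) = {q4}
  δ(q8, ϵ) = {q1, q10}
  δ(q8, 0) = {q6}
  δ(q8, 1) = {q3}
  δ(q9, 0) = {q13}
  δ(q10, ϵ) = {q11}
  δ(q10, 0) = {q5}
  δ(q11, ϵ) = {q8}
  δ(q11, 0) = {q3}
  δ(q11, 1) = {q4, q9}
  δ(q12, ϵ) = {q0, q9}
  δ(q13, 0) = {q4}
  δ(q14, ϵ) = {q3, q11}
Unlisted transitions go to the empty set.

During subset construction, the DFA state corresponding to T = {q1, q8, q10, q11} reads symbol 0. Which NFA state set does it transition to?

{q1, q3, q5, q6, q7, q8, q10, q11, q13, q14}

q1 on 0 → {q6}.
q8 on 0 → {q6}.
q10 on 0 → {q5}.
q11 on 0 → {q3}.
Union after reading 0: {q3, q5, q6}.
Now take the ϵ-closure:
From q3 via ϵ: add q7.
From q6 via ϵ: add q10, q13, q14.
From q10 via ϵ: add q11.
From q11 via ϵ: add q8.
From q8 via ϵ: add q1.
No new states can be added; the closed set is {q1, q3, q5, q6, q7, q8, q10, q11, q13, q14}.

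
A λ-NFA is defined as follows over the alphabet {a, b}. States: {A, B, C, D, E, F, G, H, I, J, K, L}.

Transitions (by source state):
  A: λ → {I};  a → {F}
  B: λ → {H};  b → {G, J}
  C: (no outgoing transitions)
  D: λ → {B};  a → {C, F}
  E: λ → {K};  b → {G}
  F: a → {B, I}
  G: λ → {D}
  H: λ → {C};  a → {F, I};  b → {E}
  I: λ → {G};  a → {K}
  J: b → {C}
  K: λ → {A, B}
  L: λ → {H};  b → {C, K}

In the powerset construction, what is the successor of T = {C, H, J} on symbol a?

{B, C, D, F, G, H, I}

H on a → {F, I}.
No a-transition from C, J.
Union after reading a: {F, I}.
Now take the λ-closure:
From I via λ: add G.
From G via λ: add D.
From D via λ: add B.
From B via λ: add H.
From H via λ: add C.
No new states can be added; the closed set is {B, C, D, F, G, H, I}.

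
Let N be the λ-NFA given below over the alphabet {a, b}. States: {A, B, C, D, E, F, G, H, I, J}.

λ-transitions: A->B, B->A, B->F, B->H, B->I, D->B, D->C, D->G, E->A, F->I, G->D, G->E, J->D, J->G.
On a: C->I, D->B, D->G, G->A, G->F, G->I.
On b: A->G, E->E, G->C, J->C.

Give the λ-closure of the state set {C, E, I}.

Start with {C, E, I}.
From E via λ: add A.
From A via λ: add B.
From B via λ: add F, H.
No new states can be added; the closed set is {A, B, C, E, F, H, I}.

{A, B, C, E, F, H, I}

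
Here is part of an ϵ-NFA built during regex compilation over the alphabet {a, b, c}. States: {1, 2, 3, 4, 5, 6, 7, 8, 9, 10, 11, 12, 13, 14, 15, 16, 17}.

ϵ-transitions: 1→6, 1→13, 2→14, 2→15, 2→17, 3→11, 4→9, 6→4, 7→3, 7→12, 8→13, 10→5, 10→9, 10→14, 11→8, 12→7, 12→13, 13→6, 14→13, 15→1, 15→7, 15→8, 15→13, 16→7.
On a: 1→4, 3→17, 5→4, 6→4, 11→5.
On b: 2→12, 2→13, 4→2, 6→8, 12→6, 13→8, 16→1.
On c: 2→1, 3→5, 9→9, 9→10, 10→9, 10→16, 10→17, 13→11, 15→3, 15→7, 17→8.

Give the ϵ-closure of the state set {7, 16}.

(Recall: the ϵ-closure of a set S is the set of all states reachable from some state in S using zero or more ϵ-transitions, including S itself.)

{3, 4, 6, 7, 8, 9, 11, 12, 13, 16}

Start with {7, 16}.
From 7 via ϵ: add 3, 12.
From 3 via ϵ: add 11.
From 12 via ϵ: add 13.
From 11 via ϵ: add 8.
From 13 via ϵ: add 6.
From 6 via ϵ: add 4.
From 4 via ϵ: add 9.
No new states can be added; the closed set is {3, 4, 6, 7, 8, 9, 11, 12, 13, 16}.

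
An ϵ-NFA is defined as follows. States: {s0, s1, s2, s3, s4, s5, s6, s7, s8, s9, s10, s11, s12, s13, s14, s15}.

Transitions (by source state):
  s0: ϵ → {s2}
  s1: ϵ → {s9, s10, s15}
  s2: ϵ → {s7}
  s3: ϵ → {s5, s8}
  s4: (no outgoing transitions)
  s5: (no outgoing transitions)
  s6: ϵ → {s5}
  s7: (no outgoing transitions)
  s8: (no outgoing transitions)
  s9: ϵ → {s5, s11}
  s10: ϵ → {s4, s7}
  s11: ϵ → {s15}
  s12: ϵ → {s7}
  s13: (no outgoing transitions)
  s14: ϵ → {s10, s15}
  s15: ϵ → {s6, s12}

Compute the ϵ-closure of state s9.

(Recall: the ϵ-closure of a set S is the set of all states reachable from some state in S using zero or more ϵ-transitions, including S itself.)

{s5, s6, s7, s9, s11, s12, s15}

Start with {s9}.
From s9 via ϵ: add s5, s11.
From s11 via ϵ: add s15.
From s15 via ϵ: add s6, s12.
From s12 via ϵ: add s7.
No new states can be added; the closed set is {s5, s6, s7, s9, s11, s12, s15}.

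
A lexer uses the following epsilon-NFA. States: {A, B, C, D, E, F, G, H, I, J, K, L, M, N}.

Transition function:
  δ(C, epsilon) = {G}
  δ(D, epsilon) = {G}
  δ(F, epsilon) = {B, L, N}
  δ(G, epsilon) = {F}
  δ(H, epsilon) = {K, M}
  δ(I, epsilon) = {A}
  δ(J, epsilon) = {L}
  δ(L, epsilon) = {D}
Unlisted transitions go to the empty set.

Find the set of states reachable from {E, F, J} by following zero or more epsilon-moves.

Start with {E, F, J}.
From F via epsilon: add B, L, N.
From L via epsilon: add D.
From D via epsilon: add G.
No new states can be added; the closed set is {B, D, E, F, G, J, L, N}.

{B, D, E, F, G, J, L, N}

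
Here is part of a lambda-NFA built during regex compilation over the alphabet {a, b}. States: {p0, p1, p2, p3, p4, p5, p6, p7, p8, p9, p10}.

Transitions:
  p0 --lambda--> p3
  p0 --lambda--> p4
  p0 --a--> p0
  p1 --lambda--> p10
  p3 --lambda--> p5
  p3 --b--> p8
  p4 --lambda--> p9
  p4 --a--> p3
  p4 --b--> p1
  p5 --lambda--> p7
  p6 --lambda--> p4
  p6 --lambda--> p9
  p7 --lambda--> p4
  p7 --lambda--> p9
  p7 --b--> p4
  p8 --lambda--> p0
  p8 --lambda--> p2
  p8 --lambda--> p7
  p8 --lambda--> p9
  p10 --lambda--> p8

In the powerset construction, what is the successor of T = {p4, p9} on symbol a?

{p3, p4, p5, p7, p9}

p4 on a → {p3}.
No a-transition from p9.
Union after reading a: {p3}.
Now take the lambda-closure:
From p3 via lambda: add p5.
From p5 via lambda: add p7.
From p7 via lambda: add p4, p9.
No new states can be added; the closed set is {p3, p4, p5, p7, p9}.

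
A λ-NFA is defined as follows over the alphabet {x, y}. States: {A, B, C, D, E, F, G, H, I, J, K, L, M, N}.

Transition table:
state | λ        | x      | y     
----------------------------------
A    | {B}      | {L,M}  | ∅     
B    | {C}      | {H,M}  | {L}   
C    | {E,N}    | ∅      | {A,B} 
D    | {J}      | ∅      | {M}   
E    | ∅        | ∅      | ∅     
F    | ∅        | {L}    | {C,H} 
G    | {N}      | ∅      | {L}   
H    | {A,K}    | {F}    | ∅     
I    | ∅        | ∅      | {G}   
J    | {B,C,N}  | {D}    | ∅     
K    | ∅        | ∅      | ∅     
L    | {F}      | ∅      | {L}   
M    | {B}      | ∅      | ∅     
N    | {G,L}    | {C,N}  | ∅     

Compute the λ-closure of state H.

Start with {H}.
From H via λ: add A, K.
From A via λ: add B.
From B via λ: add C.
From C via λ: add E, N.
From N via λ: add G, L.
From L via λ: add F.
No new states can be added; the closed set is {A, B, C, E, F, G, H, K, L, N}.

{A, B, C, E, F, G, H, K, L, N}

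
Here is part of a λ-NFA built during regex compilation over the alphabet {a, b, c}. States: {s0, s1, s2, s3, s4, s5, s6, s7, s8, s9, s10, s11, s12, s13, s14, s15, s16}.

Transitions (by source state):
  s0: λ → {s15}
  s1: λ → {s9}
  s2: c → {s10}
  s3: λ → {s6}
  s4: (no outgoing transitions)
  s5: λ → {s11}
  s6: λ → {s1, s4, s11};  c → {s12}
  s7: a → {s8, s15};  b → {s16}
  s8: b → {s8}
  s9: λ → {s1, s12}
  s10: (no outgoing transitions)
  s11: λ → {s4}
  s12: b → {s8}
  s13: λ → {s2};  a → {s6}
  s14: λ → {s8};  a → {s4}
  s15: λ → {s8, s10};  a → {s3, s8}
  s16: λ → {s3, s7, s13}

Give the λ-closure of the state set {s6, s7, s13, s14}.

Start with {s6, s7, s13, s14}.
From s6 via λ: add s1, s4, s11.
From s13 via λ: add s2.
From s14 via λ: add s8.
From s1 via λ: add s9.
From s9 via λ: add s12.
No new states can be added; the closed set is {s1, s2, s4, s6, s7, s8, s9, s11, s12, s13, s14}.

{s1, s2, s4, s6, s7, s8, s9, s11, s12, s13, s14}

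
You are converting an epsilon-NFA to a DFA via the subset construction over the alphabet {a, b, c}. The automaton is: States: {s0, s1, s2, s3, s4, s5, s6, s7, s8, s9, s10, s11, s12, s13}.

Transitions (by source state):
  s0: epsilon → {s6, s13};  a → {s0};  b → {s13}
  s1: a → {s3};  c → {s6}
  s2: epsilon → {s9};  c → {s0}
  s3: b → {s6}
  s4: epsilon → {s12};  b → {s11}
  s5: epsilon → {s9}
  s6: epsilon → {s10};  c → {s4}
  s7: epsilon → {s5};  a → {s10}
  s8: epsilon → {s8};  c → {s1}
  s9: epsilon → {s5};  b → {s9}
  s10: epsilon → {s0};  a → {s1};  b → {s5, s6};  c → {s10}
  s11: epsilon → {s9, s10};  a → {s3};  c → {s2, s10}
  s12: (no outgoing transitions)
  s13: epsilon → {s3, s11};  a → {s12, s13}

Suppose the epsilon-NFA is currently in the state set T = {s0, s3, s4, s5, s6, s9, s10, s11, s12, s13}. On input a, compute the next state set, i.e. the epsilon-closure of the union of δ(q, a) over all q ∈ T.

s0 on a → {s0}.
s10 on a → {s1}.
s11 on a → {s3}.
s13 on a → {s12, s13}.
No a-transition from s3, s4, s5, s6, s9, s12.
Union after reading a: {s0, s1, s3, s12, s13}.
Now take the epsilon-closure:
From s0 via epsilon: add s6.
From s13 via epsilon: add s11.
From s6 via epsilon: add s10.
From s11 via epsilon: add s9.
From s9 via epsilon: add s5.
No new states can be added; the closed set is {s0, s1, s3, s5, s6, s9, s10, s11, s12, s13}.

{s0, s1, s3, s5, s6, s9, s10, s11, s12, s13}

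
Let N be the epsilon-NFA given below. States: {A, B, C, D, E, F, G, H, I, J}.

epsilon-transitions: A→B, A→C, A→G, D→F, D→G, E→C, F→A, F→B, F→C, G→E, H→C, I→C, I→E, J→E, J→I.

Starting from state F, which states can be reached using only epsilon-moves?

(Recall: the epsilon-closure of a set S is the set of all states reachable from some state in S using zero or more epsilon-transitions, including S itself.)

Start with {F}.
From F via epsilon: add A, B, C.
From A via epsilon: add G.
From G via epsilon: add E.
No new states can be added; the closed set is {A, B, C, E, F, G}.

{A, B, C, E, F, G}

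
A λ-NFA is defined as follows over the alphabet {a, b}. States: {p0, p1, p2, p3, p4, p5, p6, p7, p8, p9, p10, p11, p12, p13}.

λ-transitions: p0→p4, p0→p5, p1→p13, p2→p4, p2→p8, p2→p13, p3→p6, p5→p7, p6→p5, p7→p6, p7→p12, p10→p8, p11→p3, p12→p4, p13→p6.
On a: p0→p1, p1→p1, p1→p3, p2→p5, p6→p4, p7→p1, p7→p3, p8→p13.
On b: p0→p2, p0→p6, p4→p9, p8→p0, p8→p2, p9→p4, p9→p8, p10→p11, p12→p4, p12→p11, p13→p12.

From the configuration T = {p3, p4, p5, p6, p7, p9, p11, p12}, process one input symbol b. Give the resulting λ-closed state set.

p4 on b → {p9}.
p9 on b → {p4, p8}.
p12 on b → {p4, p11}.
No b-transition from p3, p5, p6, p7, p11.
Union after reading b: {p4, p8, p9, p11}.
Now take the λ-closure:
From p11 via λ: add p3.
From p3 via λ: add p6.
From p6 via λ: add p5.
From p5 via λ: add p7.
From p7 via λ: add p12.
No new states can be added; the closed set is {p3, p4, p5, p6, p7, p8, p9, p11, p12}.

{p3, p4, p5, p6, p7, p8, p9, p11, p12}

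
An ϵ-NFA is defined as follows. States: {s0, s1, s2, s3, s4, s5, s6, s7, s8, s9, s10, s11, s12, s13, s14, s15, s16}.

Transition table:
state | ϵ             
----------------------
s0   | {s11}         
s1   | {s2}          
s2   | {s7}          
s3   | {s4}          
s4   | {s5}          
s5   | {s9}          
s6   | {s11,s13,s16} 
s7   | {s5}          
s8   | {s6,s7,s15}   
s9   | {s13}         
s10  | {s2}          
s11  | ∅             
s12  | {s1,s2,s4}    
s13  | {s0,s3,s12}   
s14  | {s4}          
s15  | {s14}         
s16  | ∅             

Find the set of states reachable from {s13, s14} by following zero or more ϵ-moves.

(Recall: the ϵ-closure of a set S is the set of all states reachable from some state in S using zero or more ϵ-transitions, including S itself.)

Start with {s13, s14}.
From s13 via ϵ: add s0, s3, s12.
From s14 via ϵ: add s4.
From s0 via ϵ: add s11.
From s4 via ϵ: add s5.
From s12 via ϵ: add s1, s2.
From s2 via ϵ: add s7.
From s5 via ϵ: add s9.
No new states can be added; the closed set is {s0, s1, s2, s3, s4, s5, s7, s9, s11, s12, s13, s14}.

{s0, s1, s2, s3, s4, s5, s7, s9, s11, s12, s13, s14}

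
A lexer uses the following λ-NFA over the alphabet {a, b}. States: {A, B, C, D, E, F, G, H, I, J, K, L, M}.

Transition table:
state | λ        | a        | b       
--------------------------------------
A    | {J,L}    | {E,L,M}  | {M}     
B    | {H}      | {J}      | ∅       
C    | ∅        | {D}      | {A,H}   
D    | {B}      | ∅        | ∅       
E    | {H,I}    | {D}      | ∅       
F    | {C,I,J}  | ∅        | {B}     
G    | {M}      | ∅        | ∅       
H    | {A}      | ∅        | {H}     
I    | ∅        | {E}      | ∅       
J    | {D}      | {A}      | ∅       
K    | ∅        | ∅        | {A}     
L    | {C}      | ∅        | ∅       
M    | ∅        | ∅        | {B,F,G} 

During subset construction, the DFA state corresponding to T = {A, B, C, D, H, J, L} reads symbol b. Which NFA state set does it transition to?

{A, B, C, D, H, J, L, M}

A on b → {M}.
C on b → {A, H}.
H on b → {H}.
No b-transition from B, D, J, L.
Union after reading b: {A, H, M}.
Now take the λ-closure:
From A via λ: add J, L.
From J via λ: add D.
From L via λ: add C.
From D via λ: add B.
No new states can be added; the closed set is {A, B, C, D, H, J, L, M}.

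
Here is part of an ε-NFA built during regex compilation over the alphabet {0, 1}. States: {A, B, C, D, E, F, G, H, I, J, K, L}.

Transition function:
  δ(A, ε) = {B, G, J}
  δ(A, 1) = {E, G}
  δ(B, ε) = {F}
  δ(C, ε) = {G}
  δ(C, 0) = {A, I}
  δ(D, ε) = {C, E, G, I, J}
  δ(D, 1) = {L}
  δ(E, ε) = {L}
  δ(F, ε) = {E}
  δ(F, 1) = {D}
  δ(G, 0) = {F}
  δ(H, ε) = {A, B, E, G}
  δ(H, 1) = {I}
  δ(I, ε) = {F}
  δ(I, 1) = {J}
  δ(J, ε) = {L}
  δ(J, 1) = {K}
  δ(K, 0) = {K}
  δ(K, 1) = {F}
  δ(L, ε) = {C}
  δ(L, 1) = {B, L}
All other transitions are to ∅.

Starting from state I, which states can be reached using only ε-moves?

Start with {I}.
From I via ε: add F.
From F via ε: add E.
From E via ε: add L.
From L via ε: add C.
From C via ε: add G.
No new states can be added; the closed set is {C, E, F, G, I, L}.

{C, E, F, G, I, L}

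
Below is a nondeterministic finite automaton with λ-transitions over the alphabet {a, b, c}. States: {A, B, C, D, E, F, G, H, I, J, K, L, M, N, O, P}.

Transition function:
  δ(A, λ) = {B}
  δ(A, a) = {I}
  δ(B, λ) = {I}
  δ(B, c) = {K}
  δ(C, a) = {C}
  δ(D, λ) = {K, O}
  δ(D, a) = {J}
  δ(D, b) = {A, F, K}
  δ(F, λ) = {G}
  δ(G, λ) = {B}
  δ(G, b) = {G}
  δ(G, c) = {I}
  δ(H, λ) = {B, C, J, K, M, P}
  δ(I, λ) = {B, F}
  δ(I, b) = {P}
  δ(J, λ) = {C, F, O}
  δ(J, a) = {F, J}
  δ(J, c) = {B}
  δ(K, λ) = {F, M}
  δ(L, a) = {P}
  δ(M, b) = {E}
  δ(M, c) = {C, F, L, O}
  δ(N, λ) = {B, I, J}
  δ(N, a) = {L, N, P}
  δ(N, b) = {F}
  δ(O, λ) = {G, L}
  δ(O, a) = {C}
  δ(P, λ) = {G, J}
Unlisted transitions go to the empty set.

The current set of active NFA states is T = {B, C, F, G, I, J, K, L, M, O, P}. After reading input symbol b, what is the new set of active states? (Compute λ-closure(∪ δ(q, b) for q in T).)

G on b → {G}.
I on b → {P}.
M on b → {E}.
No b-transition from B, C, F, J, K, L, O, P.
Union after reading b: {E, G, P}.
Now take the λ-closure:
From G via λ: add B.
From P via λ: add J.
From B via λ: add I.
From J via λ: add C, F, O.
From O via λ: add L.
No new states can be added; the closed set is {B, C, E, F, G, I, J, L, O, P}.

{B, C, E, F, G, I, J, L, O, P}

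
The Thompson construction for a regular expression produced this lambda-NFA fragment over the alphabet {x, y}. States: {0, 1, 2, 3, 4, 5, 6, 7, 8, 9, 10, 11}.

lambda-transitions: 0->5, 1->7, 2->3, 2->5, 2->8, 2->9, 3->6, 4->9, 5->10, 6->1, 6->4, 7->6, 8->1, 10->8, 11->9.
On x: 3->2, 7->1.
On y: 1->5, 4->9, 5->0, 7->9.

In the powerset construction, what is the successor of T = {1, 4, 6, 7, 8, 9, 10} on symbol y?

{1, 4, 5, 6, 7, 8, 9, 10}

1 on y → {5}.
4 on y → {9}.
7 on y → {9}.
No y-transition from 6, 8, 9, 10.
Union after reading y: {5, 9}.
Now take the lambda-closure:
From 5 via lambda: add 10.
From 10 via lambda: add 8.
From 8 via lambda: add 1.
From 1 via lambda: add 7.
From 7 via lambda: add 6.
From 6 via lambda: add 4.
No new states can be added; the closed set is {1, 4, 5, 6, 7, 8, 9, 10}.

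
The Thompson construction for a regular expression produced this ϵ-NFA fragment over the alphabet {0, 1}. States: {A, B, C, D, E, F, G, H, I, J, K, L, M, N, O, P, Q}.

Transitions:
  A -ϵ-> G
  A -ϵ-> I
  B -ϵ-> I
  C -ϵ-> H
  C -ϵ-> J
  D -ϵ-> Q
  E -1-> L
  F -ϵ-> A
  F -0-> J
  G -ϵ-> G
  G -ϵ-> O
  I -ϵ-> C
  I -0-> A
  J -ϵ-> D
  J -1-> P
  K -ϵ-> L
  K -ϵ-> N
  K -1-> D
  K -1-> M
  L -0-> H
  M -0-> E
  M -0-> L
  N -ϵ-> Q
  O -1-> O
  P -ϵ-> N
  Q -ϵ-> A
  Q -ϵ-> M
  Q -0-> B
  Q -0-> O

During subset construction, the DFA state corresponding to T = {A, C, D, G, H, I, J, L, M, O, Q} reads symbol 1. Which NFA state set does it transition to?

{A, C, D, G, H, I, J, M, N, O, P, Q}

J on 1 → {P}.
O on 1 → {O}.
No 1-transition from A, C, D, G, H, I, L, M, Q.
Union after reading 1: {O, P}.
Now take the ϵ-closure:
From P via ϵ: add N.
From N via ϵ: add Q.
From Q via ϵ: add A, M.
From A via ϵ: add G, I.
From I via ϵ: add C.
From C via ϵ: add H, J.
From J via ϵ: add D.
No new states can be added; the closed set is {A, C, D, G, H, I, J, M, N, O, P, Q}.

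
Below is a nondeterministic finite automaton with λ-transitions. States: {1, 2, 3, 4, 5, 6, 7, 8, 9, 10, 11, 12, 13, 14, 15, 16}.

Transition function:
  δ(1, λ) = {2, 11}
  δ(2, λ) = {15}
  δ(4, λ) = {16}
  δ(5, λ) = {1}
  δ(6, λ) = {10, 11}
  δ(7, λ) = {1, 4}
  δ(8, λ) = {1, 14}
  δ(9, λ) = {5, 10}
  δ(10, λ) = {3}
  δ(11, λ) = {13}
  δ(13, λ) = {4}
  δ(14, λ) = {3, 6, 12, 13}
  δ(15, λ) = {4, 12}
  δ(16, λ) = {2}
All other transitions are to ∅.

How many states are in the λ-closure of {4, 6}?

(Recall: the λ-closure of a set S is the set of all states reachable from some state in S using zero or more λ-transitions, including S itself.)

10

Start with {4, 6}.
From 4 via λ: add 16.
From 6 via λ: add 10, 11.
From 10 via λ: add 3.
From 11 via λ: add 13.
From 16 via λ: add 2.
From 2 via λ: add 15.
From 15 via λ: add 12.
λ-closure = {2, 3, 4, 6, 10, 11, 12, 13, 15, 16}, which has 10 states.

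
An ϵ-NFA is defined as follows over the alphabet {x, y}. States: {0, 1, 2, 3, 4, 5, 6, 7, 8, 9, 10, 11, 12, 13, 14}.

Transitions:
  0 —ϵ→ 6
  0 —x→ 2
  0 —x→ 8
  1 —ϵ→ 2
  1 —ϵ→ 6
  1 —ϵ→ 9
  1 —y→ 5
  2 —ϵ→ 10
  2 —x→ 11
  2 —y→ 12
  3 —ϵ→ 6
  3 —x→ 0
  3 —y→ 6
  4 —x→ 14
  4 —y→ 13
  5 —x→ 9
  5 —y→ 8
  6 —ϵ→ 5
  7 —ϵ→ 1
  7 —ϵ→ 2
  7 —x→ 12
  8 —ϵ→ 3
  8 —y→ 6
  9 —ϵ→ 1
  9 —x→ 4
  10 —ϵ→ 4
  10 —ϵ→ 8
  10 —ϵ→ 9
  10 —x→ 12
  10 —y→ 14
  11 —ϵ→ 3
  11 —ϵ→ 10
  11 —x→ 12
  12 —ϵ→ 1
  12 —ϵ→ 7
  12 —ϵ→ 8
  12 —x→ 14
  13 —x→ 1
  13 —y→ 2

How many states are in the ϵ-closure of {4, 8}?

5

Start with {4, 8}.
From 8 via ϵ: add 3.
From 3 via ϵ: add 6.
From 6 via ϵ: add 5.
ϵ-closure = {3, 4, 5, 6, 8}, which has 5 states.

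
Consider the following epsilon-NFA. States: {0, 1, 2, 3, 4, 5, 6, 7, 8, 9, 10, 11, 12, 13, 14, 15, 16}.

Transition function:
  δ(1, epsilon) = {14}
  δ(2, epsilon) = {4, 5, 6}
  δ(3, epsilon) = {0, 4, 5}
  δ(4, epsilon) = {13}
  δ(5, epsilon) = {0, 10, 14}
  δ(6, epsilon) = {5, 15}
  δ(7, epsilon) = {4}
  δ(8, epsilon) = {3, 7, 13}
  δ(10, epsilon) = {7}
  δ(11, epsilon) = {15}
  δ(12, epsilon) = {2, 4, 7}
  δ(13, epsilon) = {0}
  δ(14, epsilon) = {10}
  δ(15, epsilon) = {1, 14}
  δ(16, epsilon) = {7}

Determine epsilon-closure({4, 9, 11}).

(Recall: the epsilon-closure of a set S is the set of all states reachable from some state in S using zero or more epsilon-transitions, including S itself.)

{0, 1, 4, 7, 9, 10, 11, 13, 14, 15}

Start with {4, 9, 11}.
From 4 via epsilon: add 13.
From 11 via epsilon: add 15.
From 13 via epsilon: add 0.
From 15 via epsilon: add 1, 14.
From 14 via epsilon: add 10.
From 10 via epsilon: add 7.
No new states can be added; the closed set is {0, 1, 4, 7, 9, 10, 11, 13, 14, 15}.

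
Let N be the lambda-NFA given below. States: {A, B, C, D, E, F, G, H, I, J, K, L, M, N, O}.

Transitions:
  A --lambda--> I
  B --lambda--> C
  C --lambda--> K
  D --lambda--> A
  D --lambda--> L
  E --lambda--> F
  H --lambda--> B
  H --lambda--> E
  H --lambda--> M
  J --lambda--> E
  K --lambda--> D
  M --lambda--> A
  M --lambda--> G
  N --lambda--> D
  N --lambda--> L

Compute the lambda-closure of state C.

Start with {C}.
From C via lambda: add K.
From K via lambda: add D.
From D via lambda: add A, L.
From A via lambda: add I.
No new states can be added; the closed set is {A, C, D, I, K, L}.

{A, C, D, I, K, L}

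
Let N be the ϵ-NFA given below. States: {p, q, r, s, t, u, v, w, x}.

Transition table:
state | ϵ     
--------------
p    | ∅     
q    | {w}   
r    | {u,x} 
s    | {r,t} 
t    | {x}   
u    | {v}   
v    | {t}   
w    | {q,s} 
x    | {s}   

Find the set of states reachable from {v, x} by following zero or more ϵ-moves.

Start with {v, x}.
From v via ϵ: add t.
From x via ϵ: add s.
From s via ϵ: add r.
From r via ϵ: add u.
No new states can be added; the closed set is {r, s, t, u, v, x}.

{r, s, t, u, v, x}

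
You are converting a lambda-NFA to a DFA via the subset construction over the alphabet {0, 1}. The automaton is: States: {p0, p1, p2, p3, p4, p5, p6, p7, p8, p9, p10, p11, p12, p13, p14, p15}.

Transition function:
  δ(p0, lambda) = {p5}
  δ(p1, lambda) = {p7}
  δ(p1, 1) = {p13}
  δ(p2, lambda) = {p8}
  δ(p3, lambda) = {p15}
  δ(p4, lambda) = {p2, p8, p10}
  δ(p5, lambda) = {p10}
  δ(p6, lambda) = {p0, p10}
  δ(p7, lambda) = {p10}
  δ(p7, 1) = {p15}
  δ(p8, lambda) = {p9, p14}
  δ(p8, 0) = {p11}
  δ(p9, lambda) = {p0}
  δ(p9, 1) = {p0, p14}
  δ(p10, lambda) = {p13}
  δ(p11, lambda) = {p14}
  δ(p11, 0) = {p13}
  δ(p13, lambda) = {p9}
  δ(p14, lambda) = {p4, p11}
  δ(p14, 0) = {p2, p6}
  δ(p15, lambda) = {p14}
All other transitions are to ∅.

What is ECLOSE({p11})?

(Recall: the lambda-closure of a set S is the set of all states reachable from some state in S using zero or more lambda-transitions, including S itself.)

{p0, p2, p4, p5, p8, p9, p10, p11, p13, p14}

Start with {p11}.
From p11 via lambda: add p14.
From p14 via lambda: add p4.
From p4 via lambda: add p2, p8, p10.
From p8 via lambda: add p9.
From p10 via lambda: add p13.
From p9 via lambda: add p0.
From p0 via lambda: add p5.
No new states can be added; the closed set is {p0, p2, p4, p5, p8, p9, p10, p11, p13, p14}.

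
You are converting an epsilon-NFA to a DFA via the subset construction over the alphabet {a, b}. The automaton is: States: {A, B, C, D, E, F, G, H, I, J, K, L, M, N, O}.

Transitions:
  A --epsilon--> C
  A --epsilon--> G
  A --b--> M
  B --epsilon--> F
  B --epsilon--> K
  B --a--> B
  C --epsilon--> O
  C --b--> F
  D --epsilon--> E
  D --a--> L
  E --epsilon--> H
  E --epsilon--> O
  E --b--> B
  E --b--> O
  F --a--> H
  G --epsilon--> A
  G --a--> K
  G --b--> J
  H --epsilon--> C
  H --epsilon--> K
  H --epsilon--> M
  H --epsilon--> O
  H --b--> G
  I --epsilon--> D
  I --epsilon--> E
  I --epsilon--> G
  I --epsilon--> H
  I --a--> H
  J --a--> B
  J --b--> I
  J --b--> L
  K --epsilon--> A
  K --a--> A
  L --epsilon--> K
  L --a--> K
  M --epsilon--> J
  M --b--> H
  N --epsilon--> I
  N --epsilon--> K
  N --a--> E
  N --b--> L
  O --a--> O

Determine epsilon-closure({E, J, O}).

{A, C, E, G, H, J, K, M, O}

Start with {E, J, O}.
From E via epsilon: add H.
From H via epsilon: add C, K, M.
From K via epsilon: add A.
From A via epsilon: add G.
No new states can be added; the closed set is {A, C, E, G, H, J, K, M, O}.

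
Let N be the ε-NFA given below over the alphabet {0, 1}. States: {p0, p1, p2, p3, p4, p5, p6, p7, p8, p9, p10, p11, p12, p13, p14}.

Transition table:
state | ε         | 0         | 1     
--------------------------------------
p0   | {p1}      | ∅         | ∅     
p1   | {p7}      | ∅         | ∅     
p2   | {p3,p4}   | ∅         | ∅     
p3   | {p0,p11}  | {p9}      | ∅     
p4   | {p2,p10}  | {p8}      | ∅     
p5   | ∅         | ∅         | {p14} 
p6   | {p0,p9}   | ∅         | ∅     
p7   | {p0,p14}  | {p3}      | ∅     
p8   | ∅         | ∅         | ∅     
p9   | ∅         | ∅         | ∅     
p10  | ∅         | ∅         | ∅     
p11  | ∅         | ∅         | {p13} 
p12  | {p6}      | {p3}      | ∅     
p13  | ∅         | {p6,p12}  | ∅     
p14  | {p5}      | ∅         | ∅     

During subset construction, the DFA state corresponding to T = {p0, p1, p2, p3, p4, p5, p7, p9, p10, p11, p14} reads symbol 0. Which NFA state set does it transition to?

p3 on 0 → {p9}.
p4 on 0 → {p8}.
p7 on 0 → {p3}.
No 0-transition from p0, p1, p2, p5, p9, p10, p11, p14.
Union after reading 0: {p3, p8, p9}.
Now take the ε-closure:
From p3 via ε: add p0, p11.
From p0 via ε: add p1.
From p1 via ε: add p7.
From p7 via ε: add p14.
From p14 via ε: add p5.
No new states can be added; the closed set is {p0, p1, p3, p5, p7, p8, p9, p11, p14}.

{p0, p1, p3, p5, p7, p8, p9, p11, p14}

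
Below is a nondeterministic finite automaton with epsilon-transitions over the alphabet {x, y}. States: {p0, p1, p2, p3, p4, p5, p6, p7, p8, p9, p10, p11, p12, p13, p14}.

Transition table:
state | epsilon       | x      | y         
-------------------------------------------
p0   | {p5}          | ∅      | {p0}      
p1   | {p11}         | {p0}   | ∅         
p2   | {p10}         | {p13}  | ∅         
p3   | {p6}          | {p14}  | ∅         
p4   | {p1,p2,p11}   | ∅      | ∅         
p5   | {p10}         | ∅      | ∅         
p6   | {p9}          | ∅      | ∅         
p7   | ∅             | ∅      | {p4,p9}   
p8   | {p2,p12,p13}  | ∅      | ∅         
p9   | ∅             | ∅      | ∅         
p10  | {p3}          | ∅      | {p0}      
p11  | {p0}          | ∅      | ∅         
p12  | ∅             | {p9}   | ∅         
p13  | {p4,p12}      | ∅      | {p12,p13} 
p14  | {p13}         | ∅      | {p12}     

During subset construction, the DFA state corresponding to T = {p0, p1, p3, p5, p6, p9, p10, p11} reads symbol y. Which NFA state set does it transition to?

p0 on y → {p0}.
p10 on y → {p0}.
No y-transition from p1, p3, p5, p6, p9, p11.
Union after reading y: {p0}.
Now take the epsilon-closure:
From p0 via epsilon: add p5.
From p5 via epsilon: add p10.
From p10 via epsilon: add p3.
From p3 via epsilon: add p6.
From p6 via epsilon: add p9.
No new states can be added; the closed set is {p0, p3, p5, p6, p9, p10}.

{p0, p3, p5, p6, p9, p10}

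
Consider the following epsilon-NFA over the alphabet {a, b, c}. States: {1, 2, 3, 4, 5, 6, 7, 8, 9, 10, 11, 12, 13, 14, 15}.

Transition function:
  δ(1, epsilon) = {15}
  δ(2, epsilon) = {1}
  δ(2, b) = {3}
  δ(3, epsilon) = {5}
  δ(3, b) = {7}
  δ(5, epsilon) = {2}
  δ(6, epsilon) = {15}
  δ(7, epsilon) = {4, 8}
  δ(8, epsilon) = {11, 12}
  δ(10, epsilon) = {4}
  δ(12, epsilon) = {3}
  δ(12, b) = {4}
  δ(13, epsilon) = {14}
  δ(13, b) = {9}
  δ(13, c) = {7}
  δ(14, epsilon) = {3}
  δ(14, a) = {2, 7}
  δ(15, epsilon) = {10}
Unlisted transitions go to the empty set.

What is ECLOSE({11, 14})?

Start with {11, 14}.
From 14 via epsilon: add 3.
From 3 via epsilon: add 5.
From 5 via epsilon: add 2.
From 2 via epsilon: add 1.
From 1 via epsilon: add 15.
From 15 via epsilon: add 10.
From 10 via epsilon: add 4.
No new states can be added; the closed set is {1, 2, 3, 4, 5, 10, 11, 14, 15}.

{1, 2, 3, 4, 5, 10, 11, 14, 15}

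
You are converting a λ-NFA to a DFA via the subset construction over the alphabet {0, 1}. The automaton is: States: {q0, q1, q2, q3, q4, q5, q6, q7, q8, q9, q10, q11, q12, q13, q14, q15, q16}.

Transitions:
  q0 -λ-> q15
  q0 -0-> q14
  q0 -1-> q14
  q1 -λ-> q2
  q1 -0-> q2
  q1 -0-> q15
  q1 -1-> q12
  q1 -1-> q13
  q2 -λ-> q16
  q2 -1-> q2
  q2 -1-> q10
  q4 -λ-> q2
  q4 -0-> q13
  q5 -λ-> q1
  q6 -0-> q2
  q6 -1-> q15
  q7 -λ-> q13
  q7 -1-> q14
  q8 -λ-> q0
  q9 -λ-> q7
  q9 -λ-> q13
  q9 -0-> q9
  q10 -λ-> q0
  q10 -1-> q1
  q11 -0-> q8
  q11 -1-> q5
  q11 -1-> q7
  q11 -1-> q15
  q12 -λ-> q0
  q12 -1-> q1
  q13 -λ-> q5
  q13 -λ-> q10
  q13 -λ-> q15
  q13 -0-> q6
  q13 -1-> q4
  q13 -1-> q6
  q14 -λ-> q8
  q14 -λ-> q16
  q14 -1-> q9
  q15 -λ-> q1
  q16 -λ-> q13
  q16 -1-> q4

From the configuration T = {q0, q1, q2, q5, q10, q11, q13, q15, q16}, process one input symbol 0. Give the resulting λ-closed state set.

{q0, q1, q2, q5, q6, q8, q10, q13, q14, q15, q16}

q0 on 0 → {q14}.
q1 on 0 → {q2, q15}.
q11 on 0 → {q8}.
q13 on 0 → {q6}.
No 0-transition from q2, q5, q10, q15, q16.
Union after reading 0: {q2, q6, q8, q14, q15}.
Now take the λ-closure:
From q2 via λ: add q16.
From q8 via λ: add q0.
From q15 via λ: add q1.
From q16 via λ: add q13.
From q13 via λ: add q5, q10.
No new states can be added; the closed set is {q0, q1, q2, q5, q6, q8, q10, q13, q14, q15, q16}.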